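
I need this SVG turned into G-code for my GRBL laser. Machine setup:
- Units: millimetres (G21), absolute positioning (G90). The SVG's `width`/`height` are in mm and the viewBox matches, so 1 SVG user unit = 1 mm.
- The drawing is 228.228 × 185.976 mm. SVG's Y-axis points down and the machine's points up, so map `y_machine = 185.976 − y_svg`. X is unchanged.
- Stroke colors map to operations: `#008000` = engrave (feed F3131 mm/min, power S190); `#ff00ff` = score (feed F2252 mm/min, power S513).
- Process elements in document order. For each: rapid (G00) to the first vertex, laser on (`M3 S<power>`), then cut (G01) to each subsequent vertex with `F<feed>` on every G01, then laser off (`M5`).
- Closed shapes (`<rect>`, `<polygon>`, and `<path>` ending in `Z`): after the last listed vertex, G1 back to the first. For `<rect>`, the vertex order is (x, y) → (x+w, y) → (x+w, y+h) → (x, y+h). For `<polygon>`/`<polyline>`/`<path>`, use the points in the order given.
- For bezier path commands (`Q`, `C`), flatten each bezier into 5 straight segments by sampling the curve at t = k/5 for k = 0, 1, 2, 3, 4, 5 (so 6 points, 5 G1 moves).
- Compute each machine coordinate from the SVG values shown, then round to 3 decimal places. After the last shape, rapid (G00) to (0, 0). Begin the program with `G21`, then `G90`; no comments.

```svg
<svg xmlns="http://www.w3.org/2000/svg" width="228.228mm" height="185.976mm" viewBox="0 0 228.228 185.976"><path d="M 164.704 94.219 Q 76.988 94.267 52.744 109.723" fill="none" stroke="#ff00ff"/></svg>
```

1 u = 1 mm; y_m = 185.976 − y.

[1] `<path>` quadratic bezier, #ff00ff→score S513 F2252: (164.704,91.757) → (132.156,91.121) → (104.687,89.253) → (82.295,86.153) → (64.980,81.819) → (52.744,76.253)

G21
G90
G00 X164.704 Y91.757
M3 S513
G01 X132.156 Y91.121 F2252
G01 X104.687 Y89.253 F2252
G01 X82.295 Y86.153 F2252
G01 X64.980 Y81.819 F2252
G01 X52.744 Y76.253 F2252
M5
G00 X0.000 Y0.000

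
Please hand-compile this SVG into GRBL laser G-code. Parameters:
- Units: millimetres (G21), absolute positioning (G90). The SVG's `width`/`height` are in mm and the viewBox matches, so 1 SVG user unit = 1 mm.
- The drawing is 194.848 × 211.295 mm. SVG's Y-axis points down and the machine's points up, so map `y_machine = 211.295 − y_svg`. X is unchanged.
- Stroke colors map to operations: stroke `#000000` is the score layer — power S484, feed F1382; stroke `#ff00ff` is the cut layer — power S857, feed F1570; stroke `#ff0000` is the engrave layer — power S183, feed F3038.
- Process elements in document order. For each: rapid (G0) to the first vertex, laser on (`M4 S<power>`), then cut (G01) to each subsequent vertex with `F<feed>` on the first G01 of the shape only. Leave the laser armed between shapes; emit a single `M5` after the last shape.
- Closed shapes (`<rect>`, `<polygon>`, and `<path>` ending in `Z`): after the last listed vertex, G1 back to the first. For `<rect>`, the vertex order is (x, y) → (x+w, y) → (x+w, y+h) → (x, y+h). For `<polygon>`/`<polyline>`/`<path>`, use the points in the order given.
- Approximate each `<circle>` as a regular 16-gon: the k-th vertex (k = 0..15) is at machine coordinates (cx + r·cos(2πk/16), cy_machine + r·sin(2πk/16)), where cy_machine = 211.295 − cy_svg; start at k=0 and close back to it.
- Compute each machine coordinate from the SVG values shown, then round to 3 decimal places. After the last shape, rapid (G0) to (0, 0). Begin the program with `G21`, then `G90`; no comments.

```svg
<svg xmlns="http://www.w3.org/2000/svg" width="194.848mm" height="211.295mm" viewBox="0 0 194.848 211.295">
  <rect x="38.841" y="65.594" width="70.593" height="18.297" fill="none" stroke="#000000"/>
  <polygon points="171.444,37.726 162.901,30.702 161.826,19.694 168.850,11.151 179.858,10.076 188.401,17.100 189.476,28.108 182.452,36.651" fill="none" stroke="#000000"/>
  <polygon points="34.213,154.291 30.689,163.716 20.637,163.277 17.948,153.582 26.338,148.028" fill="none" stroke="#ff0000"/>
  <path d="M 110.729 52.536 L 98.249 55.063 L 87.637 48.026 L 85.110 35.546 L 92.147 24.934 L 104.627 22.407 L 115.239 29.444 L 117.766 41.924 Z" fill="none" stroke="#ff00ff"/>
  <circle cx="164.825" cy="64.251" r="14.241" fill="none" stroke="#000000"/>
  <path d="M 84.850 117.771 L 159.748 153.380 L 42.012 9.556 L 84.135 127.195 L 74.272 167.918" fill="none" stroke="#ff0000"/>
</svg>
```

G21
G90
G0 X38.841 Y145.701
M4 S484
G01 X109.434 Y145.701 F1382
G01 X109.434 Y127.404
G01 X38.841 Y127.404
G01 X38.841 Y145.701
G0 X171.444 Y173.569
M4 S484
G01 X162.901 Y180.593 F1382
G01 X161.826 Y191.601
G01 X168.850 Y200.144
G01 X179.858 Y201.219
G01 X188.401 Y194.195
G01 X189.476 Y183.187
G01 X182.452 Y174.644
G01 X171.444 Y173.569
G0 X34.213 Y57.004
M4 S183
G01 X30.689 Y47.579 F3038
G01 X20.637 Y48.018
G01 X17.948 Y57.713
G01 X26.338 Y63.267
G01 X34.213 Y57.004
G0 X110.729 Y158.759
M4 S857
G01 X98.249 Y156.232 F1570
G01 X87.637 Y163.269
G01 X85.110 Y175.749
G01 X92.147 Y186.361
G01 X104.627 Y188.888
G01 X115.239 Y181.851
G01 X117.766 Y169.371
G01 X110.729 Y158.759
G0 X179.066 Y147.044
M4 S484
G01 X177.982 Y152.494 F1382
G01 X174.895 Y157.114
G01 X170.275 Y160.201
G01 X164.825 Y161.285
G01 X159.375 Y160.201
G01 X154.755 Y157.114
G01 X151.668 Y152.494
G01 X150.584 Y147.044
G01 X151.668 Y141.594
G01 X154.755 Y136.974
G01 X159.375 Y133.887
G01 X164.825 Y132.803
G01 X170.275 Y133.887
G01 X174.895 Y136.974
G01 X177.982 Y141.594
G01 X179.066 Y147.044
G0 X84.850 Y93.524
M4 S183
G01 X159.748 Y57.915 F3038
G01 X42.012 Y201.739
G01 X84.135 Y84.100
G01 X74.272 Y43.377
M5
G0 X0.000 Y0.000

viewBox `0 0 194.848 211.295` with mm width/height → 1 unit = 1 mm. Flip: y_m = 211.295 − y_svg.

**Shape 1** — `<rect>` rectangle, stroke `#000000` → score (S484, F1382). Machine vertices: (38.841,145.701) → (109.434,145.701) → (109.434,127.404) → (38.841,127.404) → (38.841,145.701). Closed: final G1 returns to the first vertex.

**Shape 2** — `<polygon>` regular polygon, stroke `#000000` → score (S484, F1382). Machine vertices: (171.444,173.569) → (162.901,180.593) → (161.826,191.601) → (168.850,200.144) → (179.858,201.219) → (188.401,194.195) → (189.476,183.187) → (182.452,174.644) → (171.444,173.569). Closed: final G1 returns to the first vertex.

**Shape 3** — `<polygon>` regular polygon, stroke `#ff0000` → engrave (S183, F3038). Machine vertices: (34.213,57.004) → (30.689,47.579) → (20.637,48.018) → (17.948,57.713) → (26.338,63.267) → (34.213,57.004). Closed: final G1 returns to the first vertex.

**Shape 4** — `<path>` regular polygon, stroke `#ff00ff` → cut (S857, F1570). Machine vertices: (110.729,158.759) → (98.249,156.232) → (87.637,163.269) → (85.110,175.749) → (92.147,186.361) → (104.627,188.888) → (115.239,181.851) → (117.766,169.371) → (110.729,158.759). Closed: final G1 returns to the first vertex.

**Shape 5** — `<circle>` circle, stroke `#000000` → score (S484, F1382). Machine vertices: (179.066,147.044) → (177.982,152.494) → (174.895,157.114) → (170.275,160.201) → (164.825,161.285) → (159.375,160.201) → (154.755,157.114) → (151.668,152.494) → (150.584,147.044) → (151.668,141.594) → (154.755,136.974) → (159.375,133.887) → (164.825,132.803) → (170.275,133.887) → (174.895,136.974) → (177.982,141.594) → (179.066,147.044). Closed: final G1 returns to the first vertex.

**Shape 6** — `<path>` open polyline, stroke `#ff0000` → engrave (S183, F3038). Machine vertices: (84.850,93.524) → (159.748,57.915) → (42.012,201.739) → (84.135,84.100) → (74.272,43.377). Open path.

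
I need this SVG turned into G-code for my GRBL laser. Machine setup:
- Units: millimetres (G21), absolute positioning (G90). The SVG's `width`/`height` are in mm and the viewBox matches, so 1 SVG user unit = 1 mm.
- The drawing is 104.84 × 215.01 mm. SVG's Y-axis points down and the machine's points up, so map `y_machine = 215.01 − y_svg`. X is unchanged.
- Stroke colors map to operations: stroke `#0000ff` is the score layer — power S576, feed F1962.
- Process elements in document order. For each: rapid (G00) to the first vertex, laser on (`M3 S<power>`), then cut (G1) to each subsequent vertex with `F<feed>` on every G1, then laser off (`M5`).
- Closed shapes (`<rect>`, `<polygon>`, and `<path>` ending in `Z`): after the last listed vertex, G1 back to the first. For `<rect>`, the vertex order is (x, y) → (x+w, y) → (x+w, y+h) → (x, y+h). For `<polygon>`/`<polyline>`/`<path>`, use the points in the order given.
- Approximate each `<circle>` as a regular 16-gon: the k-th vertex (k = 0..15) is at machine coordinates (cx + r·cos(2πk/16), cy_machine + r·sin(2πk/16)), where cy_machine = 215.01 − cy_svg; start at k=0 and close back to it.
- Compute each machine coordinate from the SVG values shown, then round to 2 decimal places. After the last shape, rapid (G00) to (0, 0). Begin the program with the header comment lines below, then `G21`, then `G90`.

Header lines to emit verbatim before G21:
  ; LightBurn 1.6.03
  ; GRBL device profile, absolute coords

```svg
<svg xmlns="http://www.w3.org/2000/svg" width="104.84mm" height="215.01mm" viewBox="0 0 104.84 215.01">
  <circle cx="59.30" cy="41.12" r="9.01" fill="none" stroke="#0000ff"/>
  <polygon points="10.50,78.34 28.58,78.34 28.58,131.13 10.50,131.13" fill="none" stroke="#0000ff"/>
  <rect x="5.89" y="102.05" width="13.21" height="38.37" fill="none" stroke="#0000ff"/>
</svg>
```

1 u = 1 mm; y_m = 215.01 − y.

[1] `<circle>` circle, #0000ff→score S576 F1962: (68.31,173.89) → (67.62,177.34) → (65.67,180.26) → (62.75,182.21) → (59.30,182.90) → (55.85,182.21) → (52.93,180.26) → (50.98,177.34) → (50.29,173.89) → (50.98,170.44) → (52.93,167.52) → (55.85,165.57) → (59.30,164.88) → (62.75,165.57) → (65.67,167.52) → (67.62,170.44) → (68.31,173.89) (closed)

[2] `<polygon>` rectangle, #0000ff→score S576 F1962: (10.50,136.67) → (28.58,136.67) → (28.58,83.88) → (10.50,83.88) → (10.50,136.67) (closed)

[3] `<rect>` rectangle, #0000ff→score S576 F1962: (5.89,112.96) → (19.10,112.96) → (19.10,74.59) → (5.89,74.59) → (5.89,112.96) (closed)

; LightBurn 1.6.03
; GRBL device profile, absolute coords
G21
G90
G00 X68.31 Y173.89
M3 S576
G1 X67.62 Y177.34 F1962
G1 X65.67 Y180.26 F1962
G1 X62.75 Y182.21 F1962
G1 X59.30 Y182.90 F1962
G1 X55.85 Y182.21 F1962
G1 X52.93 Y180.26 F1962
G1 X50.98 Y177.34 F1962
G1 X50.29 Y173.89 F1962
G1 X50.98 Y170.44 F1962
G1 X52.93 Y167.52 F1962
G1 X55.85 Y165.57 F1962
G1 X59.30 Y164.88 F1962
G1 X62.75 Y165.57 F1962
G1 X65.67 Y167.52 F1962
G1 X67.62 Y170.44 F1962
G1 X68.31 Y173.89 F1962
M5
G00 X10.50 Y136.67
M3 S576
G1 X28.58 Y136.67 F1962
G1 X28.58 Y83.88 F1962
G1 X10.50 Y83.88 F1962
G1 X10.50 Y136.67 F1962
M5
G00 X5.89 Y112.96
M3 S576
G1 X19.10 Y112.96 F1962
G1 X19.10 Y74.59 F1962
G1 X5.89 Y74.59 F1962
G1 X5.89 Y112.96 F1962
M5
G00 X0.00 Y0.00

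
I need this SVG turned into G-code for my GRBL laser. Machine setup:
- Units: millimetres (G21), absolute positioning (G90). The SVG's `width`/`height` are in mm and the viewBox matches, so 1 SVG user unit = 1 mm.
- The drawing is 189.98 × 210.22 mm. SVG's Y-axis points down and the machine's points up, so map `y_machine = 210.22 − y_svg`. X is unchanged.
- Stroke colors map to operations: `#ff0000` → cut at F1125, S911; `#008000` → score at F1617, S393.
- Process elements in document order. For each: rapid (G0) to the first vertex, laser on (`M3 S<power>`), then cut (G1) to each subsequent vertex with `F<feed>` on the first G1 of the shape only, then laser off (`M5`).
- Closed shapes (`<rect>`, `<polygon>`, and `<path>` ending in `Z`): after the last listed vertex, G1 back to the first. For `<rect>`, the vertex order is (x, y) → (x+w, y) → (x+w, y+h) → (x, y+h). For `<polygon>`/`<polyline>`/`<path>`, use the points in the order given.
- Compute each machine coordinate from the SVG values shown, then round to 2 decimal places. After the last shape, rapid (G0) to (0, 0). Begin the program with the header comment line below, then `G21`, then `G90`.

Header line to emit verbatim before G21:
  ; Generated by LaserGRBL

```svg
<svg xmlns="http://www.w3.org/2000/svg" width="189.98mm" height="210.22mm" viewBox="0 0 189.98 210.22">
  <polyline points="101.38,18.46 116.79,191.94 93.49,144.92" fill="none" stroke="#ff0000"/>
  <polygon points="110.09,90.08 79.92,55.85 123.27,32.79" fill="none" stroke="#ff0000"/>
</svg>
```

; Generated by LaserGRBL
G21
G90
G0 X101.38 Y191.76
M3 S911
G1 X116.79 Y18.28 F1125
G1 X93.49 Y65.30
M5
G0 X110.09 Y120.14
M3 S911
G1 X79.92 Y154.37 F1125
G1 X123.27 Y177.43
G1 X110.09 Y120.14
M5
G0 X0.00 Y0.00

viewBox `0 0 189.98 210.22` with mm width/height → 1 unit = 1 mm. Flip: y_m = 210.22 − y_svg.

**Shape 1** — `<polyline>` open polyline, stroke `#ff0000` → cut (S911, F1125). Machine vertices: (101.38,191.76) → (116.79,18.28) → (93.49,65.30). Open path.

**Shape 2** — `<polygon>` closed polygon, stroke `#ff0000` → cut (S911, F1125). Machine vertices: (110.09,120.14) → (79.92,154.37) → (123.27,177.43) → (110.09,120.14). Closed: final G1 returns to the first vertex.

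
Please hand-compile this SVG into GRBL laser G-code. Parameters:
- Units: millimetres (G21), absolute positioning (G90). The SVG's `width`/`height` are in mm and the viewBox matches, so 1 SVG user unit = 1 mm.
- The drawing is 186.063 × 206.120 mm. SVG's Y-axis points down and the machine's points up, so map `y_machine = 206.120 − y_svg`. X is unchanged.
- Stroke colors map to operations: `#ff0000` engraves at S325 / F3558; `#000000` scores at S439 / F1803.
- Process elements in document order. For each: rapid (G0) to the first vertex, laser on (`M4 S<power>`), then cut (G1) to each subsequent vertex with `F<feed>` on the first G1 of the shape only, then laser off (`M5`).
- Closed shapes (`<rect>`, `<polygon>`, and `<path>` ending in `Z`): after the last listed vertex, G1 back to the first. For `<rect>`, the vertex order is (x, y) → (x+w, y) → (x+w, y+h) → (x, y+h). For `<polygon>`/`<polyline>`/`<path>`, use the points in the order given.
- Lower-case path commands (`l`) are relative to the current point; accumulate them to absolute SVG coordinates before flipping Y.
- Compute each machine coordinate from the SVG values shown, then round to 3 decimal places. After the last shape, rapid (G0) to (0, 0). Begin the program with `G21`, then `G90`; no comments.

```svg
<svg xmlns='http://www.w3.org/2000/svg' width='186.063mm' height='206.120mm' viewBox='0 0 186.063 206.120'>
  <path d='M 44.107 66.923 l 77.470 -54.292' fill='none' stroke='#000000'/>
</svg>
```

viewBox `0 0 186.063 206.120` with mm width/height → 1 unit = 1 mm. Flip: y_m = 206.120 − y_svg.

**Shape 1** — `<path>` line segment, stroke `#000000` → score (S439, F1803). Machine vertices: (44.107,139.197) → (121.577,193.489). Open path.

G21
G90
G0 X44.107 Y139.197
M4 S439
G1 X121.577 Y193.489 F1803
M5
G0 X0.000 Y0.000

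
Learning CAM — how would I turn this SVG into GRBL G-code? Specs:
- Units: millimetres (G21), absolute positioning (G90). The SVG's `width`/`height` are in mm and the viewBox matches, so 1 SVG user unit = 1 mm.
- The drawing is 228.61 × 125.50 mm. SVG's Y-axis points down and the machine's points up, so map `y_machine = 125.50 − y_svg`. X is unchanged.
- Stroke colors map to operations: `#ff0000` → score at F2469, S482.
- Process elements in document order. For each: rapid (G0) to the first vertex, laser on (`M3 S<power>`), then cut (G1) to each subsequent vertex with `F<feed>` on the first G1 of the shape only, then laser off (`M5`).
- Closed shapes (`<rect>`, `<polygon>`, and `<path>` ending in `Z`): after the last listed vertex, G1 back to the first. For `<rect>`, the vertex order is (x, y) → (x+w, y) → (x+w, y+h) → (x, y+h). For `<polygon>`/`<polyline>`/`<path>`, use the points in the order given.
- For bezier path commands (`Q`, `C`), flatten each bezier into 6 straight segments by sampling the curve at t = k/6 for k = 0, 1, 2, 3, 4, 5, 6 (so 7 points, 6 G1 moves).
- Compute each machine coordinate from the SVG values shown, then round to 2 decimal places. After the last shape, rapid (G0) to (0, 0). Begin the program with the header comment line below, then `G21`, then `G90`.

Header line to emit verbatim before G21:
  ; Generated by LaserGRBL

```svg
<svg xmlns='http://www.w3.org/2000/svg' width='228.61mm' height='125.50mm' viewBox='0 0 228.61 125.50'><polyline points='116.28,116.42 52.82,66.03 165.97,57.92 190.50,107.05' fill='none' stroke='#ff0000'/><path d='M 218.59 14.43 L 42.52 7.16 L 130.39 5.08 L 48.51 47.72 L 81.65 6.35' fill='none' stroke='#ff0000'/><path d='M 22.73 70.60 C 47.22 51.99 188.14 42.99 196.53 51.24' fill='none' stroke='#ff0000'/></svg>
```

1 u = 1 mm; y_m = 125.50 − y.

[1] `<polyline>` open polyline, #ff0000→score S482 F2469: (116.28,9.08) → (52.82,59.47) → (165.97,67.58) → (190.50,18.45)

[2] `<path>` open polyline, #ff0000→score S482 F2469: (218.59,111.07) → (42.52,118.34) → (130.39,120.42) → (48.51,77.78) → (81.65,119.15)

[3] `<path>` cubic bezier, #ff0000→score S482 F2469: (22.73,54.90) → (43.52,63.37) → (76.81,70.02) → (115.67,74.65) → (153.18,77.04) → (182.44,76.98) → (196.53,74.26)

; Generated by LaserGRBL
G21
G90
G0 X116.28 Y9.08
M3 S482
G1 X52.82 Y59.47 F2469
G1 X165.97 Y67.58
G1 X190.50 Y18.45
M5
G0 X218.59 Y111.07
M3 S482
G1 X42.52 Y118.34 F2469
G1 X130.39 Y120.42
G1 X48.51 Y77.78
G1 X81.65 Y119.15
M5
G0 X22.73 Y54.90
M3 S482
G1 X43.52 Y63.37 F2469
G1 X76.81 Y70.02
G1 X115.67 Y74.65
G1 X153.18 Y77.04
G1 X182.44 Y76.98
G1 X196.53 Y74.26
M5
G0 X0.00 Y0.00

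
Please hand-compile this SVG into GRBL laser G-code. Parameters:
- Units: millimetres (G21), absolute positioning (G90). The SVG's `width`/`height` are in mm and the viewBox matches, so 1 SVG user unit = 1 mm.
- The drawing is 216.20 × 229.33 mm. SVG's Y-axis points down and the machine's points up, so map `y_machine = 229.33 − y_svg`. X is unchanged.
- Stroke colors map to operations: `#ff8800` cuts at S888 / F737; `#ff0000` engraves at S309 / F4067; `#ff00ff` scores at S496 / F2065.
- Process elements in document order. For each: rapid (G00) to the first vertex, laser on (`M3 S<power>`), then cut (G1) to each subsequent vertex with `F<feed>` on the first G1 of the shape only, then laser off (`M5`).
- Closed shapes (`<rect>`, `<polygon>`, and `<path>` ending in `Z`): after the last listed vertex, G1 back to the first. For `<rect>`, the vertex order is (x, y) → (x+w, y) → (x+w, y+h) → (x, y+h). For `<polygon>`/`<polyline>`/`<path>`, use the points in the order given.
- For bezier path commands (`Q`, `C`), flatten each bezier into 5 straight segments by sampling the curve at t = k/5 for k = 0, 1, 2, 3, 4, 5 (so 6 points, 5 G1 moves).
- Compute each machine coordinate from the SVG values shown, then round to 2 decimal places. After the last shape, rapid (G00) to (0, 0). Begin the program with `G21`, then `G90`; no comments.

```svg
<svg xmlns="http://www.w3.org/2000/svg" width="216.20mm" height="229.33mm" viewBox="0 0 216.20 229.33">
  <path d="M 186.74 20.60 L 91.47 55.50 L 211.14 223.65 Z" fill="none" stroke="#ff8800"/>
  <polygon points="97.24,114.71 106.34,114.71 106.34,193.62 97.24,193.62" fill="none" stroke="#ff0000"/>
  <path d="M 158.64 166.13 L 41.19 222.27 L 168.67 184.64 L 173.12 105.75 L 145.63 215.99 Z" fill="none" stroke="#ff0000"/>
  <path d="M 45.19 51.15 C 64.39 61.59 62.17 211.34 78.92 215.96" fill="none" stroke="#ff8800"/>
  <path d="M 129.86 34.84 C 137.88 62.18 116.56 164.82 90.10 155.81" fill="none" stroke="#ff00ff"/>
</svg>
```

viewBox `0 0 216.20 229.33` with mm width/height → 1 unit = 1 mm. Flip: y_m = 229.33 − y_svg.

**Shape 1** — `<path>` closed polygon, stroke `#ff8800` → cut (S888, F737). Machine vertices: (186.74,208.73) → (91.47,173.83) → (211.14,5.68) → (186.74,208.73). Closed: final G1 returns to the first vertex.

**Shape 2** — `<polygon>` rectangle, stroke `#ff0000` → engrave (S309, F4067). Machine vertices: (97.24,114.62) → (106.34,114.62) → (106.34,35.71) → (97.24,35.71) → (97.24,114.62). Closed: final G1 returns to the first vertex.

**Shape 3** — `<path>` closed polygon, stroke `#ff0000` → engrave (S309, F4067). Machine vertices: (158.64,63.20) → (41.19,7.06) → (168.67,44.69) → (173.12,123.58) → (145.63,13.34) → (158.64,63.20). Closed: final G1 returns to the first vertex.

**Shape 4** — `<path>` cubic bezier, stroke `#ff8800` → cut (S888, F737). Control points (SVG): P0=(45.19,51.15), P1=(64.39,61.59), P2=(62.17,211.34), P3=(78.92,215.96); sampled at t=k/5. Machine vertices: (45.19,178.18) → (54.46,157.47) → (60.53,116.99) → (65.34,70.37) → (70.82,31.28) → (78.92,13.37). Open path.

**Shape 5** — `<path>` cubic bezier, stroke `#ff00ff` → score (S496, F2065). Control points (SVG): P0=(129.86,34.84), P1=(137.88,62.18), P2=(116.56,164.82), P3=(90.10,155.81); sampled at t=k/5. Machine vertices: (129.86,194.49) → (131.34,170.55) → (126.95,137.50) → (117.84,104.34) → (105.17,80.02) → (90.10,73.52). Open path.

G21
G90
G00 X186.74 Y208.73
M3 S888
G1 X91.47 Y173.83 F737
G1 X211.14 Y5.68
G1 X186.74 Y208.73
M5
G00 X97.24 Y114.62
M3 S309
G1 X106.34 Y114.62 F4067
G1 X106.34 Y35.71
G1 X97.24 Y35.71
G1 X97.24 Y114.62
M5
G00 X158.64 Y63.20
M3 S309
G1 X41.19 Y7.06 F4067
G1 X168.67 Y44.69
G1 X173.12 Y123.58
G1 X145.63 Y13.34
G1 X158.64 Y63.20
M5
G00 X45.19 Y178.18
M3 S888
G1 X54.46 Y157.47 F737
G1 X60.53 Y116.99
G1 X65.34 Y70.37
G1 X70.82 Y31.28
G1 X78.92 Y13.37
M5
G00 X129.86 Y194.49
M3 S496
G1 X131.34 Y170.55 F2065
G1 X126.95 Y137.50
G1 X117.84 Y104.34
G1 X105.17 Y80.02
G1 X90.10 Y73.52
M5
G00 X0.00 Y0.00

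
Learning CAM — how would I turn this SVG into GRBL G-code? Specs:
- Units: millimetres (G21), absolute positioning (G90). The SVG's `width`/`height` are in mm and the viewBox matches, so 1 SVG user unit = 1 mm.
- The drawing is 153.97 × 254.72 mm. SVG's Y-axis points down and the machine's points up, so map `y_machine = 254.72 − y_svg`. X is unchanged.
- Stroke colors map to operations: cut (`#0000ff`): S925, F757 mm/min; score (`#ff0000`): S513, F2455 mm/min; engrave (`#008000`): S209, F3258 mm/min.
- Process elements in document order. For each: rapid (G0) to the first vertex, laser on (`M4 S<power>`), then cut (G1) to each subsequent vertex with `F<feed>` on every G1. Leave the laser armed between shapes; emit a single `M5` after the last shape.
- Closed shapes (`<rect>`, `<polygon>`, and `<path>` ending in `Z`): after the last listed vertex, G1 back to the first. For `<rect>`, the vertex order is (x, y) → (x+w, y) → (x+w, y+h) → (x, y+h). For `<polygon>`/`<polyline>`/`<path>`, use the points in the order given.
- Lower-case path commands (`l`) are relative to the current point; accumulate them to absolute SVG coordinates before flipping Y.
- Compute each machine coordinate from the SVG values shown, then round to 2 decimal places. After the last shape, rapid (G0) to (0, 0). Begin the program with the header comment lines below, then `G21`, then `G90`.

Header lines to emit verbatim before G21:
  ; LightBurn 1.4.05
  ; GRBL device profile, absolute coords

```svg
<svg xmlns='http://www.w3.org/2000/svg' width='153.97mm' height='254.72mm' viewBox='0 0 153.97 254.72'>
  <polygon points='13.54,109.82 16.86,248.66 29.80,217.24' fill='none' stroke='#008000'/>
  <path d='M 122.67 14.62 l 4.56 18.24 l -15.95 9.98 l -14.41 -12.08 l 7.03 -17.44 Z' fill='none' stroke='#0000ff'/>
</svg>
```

; LightBurn 1.4.05
; GRBL device profile, absolute coords
G21
G90
G0 X13.54 Y144.90
M4 S209
G1 X16.86 Y6.06 F3258
G1 X29.80 Y37.48 F3258
G1 X13.54 Y144.90 F3258
G0 X122.67 Y240.10
M4 S925
G1 X127.23 Y221.86 F757
G1 X111.28 Y211.88 F757
G1 X96.87 Y223.96 F757
G1 X103.90 Y241.40 F757
G1 X122.67 Y240.10 F757
M5
G0 X0.00 Y0.00

Since the viewBox matches the mm dimensions, user units are millimetres directly. The only transform is the Y-flip y_m = 254.72 − y_svg.

Shape 1 is a closed polygon drawn with `<polygon>`. Its stroke #008000 means engrave at S209, F3258. After flipping Y the toolpath is (13.54,144.90) → (16.86,6.06) → (29.80,37.48) → (13.54,144.90), returning to the start.

Shape 2 is a regular polygon drawn with `<path>`. Its stroke #0000ff means cut at S925, F757. After flipping Y the toolpath is (122.67,240.10) → (127.23,221.86) → (111.28,211.88) → (96.87,223.96) → (103.90,241.40) → (122.67,240.10), returning to the start.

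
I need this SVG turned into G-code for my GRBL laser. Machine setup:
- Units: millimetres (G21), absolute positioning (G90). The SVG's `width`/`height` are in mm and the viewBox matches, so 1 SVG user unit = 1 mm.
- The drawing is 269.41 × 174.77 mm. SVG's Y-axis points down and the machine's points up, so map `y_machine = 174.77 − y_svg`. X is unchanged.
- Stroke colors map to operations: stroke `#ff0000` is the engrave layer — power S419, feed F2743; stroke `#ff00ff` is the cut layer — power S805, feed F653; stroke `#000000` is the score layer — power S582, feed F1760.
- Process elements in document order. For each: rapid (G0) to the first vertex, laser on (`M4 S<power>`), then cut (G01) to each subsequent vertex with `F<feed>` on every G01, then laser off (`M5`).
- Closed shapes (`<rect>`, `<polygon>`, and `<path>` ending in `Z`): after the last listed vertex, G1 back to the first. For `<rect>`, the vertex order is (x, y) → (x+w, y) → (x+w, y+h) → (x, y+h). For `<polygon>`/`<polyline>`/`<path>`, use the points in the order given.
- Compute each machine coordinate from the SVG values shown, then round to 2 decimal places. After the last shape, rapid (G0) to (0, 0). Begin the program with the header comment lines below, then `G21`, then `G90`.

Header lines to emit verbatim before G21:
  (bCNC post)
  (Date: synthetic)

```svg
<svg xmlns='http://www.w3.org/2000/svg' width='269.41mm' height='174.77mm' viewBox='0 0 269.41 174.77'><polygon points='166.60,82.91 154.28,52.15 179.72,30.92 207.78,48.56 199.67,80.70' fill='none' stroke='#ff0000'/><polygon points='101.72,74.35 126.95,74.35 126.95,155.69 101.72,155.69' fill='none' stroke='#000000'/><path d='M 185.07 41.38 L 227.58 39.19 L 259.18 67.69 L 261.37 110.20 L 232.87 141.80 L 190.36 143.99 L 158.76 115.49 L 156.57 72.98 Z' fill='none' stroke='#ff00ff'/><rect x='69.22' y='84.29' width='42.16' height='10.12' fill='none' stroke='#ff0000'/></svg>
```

1 u = 1 mm; y_m = 174.77 − y.

[1] `<polygon>` regular polygon, #ff0000→engrave S419 F2743: (166.60,91.86) → (154.28,122.62) → (179.72,143.85) → (207.78,126.21) → (199.67,94.07) → (166.60,91.86) (closed)

[2] `<polygon>` rectangle, #000000→score S582 F1760: (101.72,100.42) → (126.95,100.42) → (126.95,19.08) → (101.72,19.08) → (101.72,100.42) (closed)

[3] `<path>` regular polygon, #ff00ff→cut S805 F653: (185.07,133.39) → (227.58,135.58) → (259.18,107.08) → (261.37,64.57) → (232.87,32.97) → (190.36,30.78) → (158.76,59.28) → (156.57,101.79) → (185.07,133.39) (closed)

[4] `<rect>` rectangle, #ff0000→engrave S419 F2743: (69.22,90.48) → (111.38,90.48) → (111.38,80.36) → (69.22,80.36) → (69.22,90.48) (closed)

(bCNC post)
(Date: synthetic)
G21
G90
G0 X166.60 Y91.86
M4 S419
G01 X154.28 Y122.62 F2743
G01 X179.72 Y143.85 F2743
G01 X207.78 Y126.21 F2743
G01 X199.67 Y94.07 F2743
G01 X166.60 Y91.86 F2743
M5
G0 X101.72 Y100.42
M4 S582
G01 X126.95 Y100.42 F1760
G01 X126.95 Y19.08 F1760
G01 X101.72 Y19.08 F1760
G01 X101.72 Y100.42 F1760
M5
G0 X185.07 Y133.39
M4 S805
G01 X227.58 Y135.58 F653
G01 X259.18 Y107.08 F653
G01 X261.37 Y64.57 F653
G01 X232.87 Y32.97 F653
G01 X190.36 Y30.78 F653
G01 X158.76 Y59.28 F653
G01 X156.57 Y101.79 F653
G01 X185.07 Y133.39 F653
M5
G0 X69.22 Y90.48
M4 S419
G01 X111.38 Y90.48 F2743
G01 X111.38 Y80.36 F2743
G01 X69.22 Y80.36 F2743
G01 X69.22 Y90.48 F2743
M5
G0 X0.00 Y0.00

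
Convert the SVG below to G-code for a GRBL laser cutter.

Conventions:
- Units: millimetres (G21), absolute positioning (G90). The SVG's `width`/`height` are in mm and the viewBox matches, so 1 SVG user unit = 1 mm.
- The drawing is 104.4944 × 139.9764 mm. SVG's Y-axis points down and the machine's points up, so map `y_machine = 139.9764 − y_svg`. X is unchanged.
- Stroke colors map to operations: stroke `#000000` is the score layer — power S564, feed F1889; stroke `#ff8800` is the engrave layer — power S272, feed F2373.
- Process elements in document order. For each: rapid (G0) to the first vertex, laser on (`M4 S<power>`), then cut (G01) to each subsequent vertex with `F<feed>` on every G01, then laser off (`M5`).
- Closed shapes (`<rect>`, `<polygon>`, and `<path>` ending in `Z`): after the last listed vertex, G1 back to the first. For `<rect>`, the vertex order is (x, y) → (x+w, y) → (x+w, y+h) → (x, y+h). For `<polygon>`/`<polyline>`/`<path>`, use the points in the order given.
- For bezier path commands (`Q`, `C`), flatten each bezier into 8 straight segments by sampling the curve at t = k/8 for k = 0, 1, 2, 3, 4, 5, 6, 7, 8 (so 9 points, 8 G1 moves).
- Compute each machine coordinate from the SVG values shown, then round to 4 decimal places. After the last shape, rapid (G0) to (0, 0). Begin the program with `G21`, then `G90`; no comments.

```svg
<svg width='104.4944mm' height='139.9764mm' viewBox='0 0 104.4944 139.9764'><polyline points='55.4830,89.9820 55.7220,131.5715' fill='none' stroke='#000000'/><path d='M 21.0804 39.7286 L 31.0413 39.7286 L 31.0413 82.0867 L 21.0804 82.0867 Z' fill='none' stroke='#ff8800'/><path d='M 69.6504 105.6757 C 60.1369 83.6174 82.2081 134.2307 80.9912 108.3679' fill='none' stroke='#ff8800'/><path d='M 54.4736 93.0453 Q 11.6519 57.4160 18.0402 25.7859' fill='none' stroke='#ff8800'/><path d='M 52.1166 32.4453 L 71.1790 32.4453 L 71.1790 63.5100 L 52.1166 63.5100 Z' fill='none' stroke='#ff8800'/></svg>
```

1 u = 1 mm; y_m = 139.9764 − y.

[1] `<polyline>` line segment, #000000→score S564 F1889: (55.4830,49.9944) → (55.7220,8.4049)

[2] `<path>` rectangle, #ff8800→engrave S272 F2373: (21.0804,100.2478) → (31.0413,100.2478) → (31.0413,57.8897) → (21.0804,57.8897) → (21.0804,100.2478) (closed)

[3] `<path>` cubic bezier, #ff8800→engrave S272 F2373: (69.6504,34.3007) → (67.4562,39.4574) → (67.5800,39.5489) → (69.3788,36.3232) → (72.2096,31.5279) → (75.4292,26.9110) → (78.3947,24.2202) → (80.4631,25.2035) → (80.9912,31.6085)

[4] `<path>` quadratic bezier, #ff8800→engrave S272 F2373: (54.4736,46.9311) → (44.5371,55.7759) → (36.1384,64.4958) → (29.2775,73.0907) → (23.9544,81.5606) → (20.1691,89.9055) → (17.9217,98.1255) → (17.2120,106.2205) → (18.0402,114.1905)

[5] `<path>` rectangle, #ff8800→engrave S272 F2373: (52.1166,107.5311) → (71.1790,107.5311) → (71.1790,76.4664) → (52.1166,76.4664) → (52.1166,107.5311) (closed)

G21
G90
G0 X55.4830 Y49.9944
M4 S564
G01 X55.7220 Y8.4049 F1889
M5
G0 X21.0804 Y100.2478
M4 S272
G01 X31.0413 Y100.2478 F2373
G01 X31.0413 Y57.8897 F2373
G01 X21.0804 Y57.8897 F2373
G01 X21.0804 Y100.2478 F2373
M5
G0 X69.6504 Y34.3007
M4 S272
G01 X67.4562 Y39.4574 F2373
G01 X67.5800 Y39.5489 F2373
G01 X69.3788 Y36.3232 F2373
G01 X72.2096 Y31.5279 F2373
G01 X75.4292 Y26.9110 F2373
G01 X78.3947 Y24.2202 F2373
G01 X80.4631 Y25.2035 F2373
G01 X80.9912 Y31.6085 F2373
M5
G0 X54.4736 Y46.9311
M4 S272
G01 X44.5371 Y55.7759 F2373
G01 X36.1384 Y64.4958 F2373
G01 X29.2775 Y73.0907 F2373
G01 X23.9544 Y81.5606 F2373
G01 X20.1691 Y89.9055 F2373
G01 X17.9217 Y98.1255 F2373
G01 X17.2120 Y106.2205 F2373
G01 X18.0402 Y114.1905 F2373
M5
G0 X52.1166 Y107.5311
M4 S272
G01 X71.1790 Y107.5311 F2373
G01 X71.1790 Y76.4664 F2373
G01 X52.1166 Y76.4664 F2373
G01 X52.1166 Y107.5311 F2373
M5
G0 X0.0000 Y0.0000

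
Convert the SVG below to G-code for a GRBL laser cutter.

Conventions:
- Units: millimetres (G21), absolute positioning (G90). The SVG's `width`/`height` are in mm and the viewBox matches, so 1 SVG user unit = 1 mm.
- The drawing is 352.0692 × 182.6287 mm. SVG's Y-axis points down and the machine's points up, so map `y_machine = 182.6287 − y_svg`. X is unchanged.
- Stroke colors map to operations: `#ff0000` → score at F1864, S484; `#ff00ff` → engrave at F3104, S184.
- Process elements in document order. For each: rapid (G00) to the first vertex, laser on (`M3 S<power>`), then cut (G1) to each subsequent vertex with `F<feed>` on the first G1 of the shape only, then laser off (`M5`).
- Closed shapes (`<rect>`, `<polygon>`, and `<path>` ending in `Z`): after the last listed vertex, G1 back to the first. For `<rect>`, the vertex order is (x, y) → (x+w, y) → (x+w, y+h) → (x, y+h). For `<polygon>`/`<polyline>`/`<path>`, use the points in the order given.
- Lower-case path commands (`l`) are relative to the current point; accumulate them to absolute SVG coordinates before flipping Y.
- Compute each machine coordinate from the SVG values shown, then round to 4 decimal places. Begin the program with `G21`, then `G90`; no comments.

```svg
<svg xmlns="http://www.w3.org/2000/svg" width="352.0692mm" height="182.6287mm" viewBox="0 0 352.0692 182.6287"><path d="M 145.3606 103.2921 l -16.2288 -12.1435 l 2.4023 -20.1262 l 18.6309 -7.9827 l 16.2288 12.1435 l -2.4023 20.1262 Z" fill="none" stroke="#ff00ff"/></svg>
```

1 u = 1 mm; y_m = 182.6287 − y.

[1] `<path>` regular polygon, #ff00ff→engrave S184 F3104: (145.3606,79.3366) → (129.1318,91.4801) → (131.5341,111.6063) → (150.1650,119.5890) → (166.3938,107.4455) → (163.9915,87.3193) → (145.3606,79.3366) (closed)

G21
G90
G00 X145.3606 Y79.3366
M3 S184
G1 X129.1318 Y91.4801 F3104
G1 X131.5341 Y111.6063
G1 X150.1650 Y119.5890
G1 X166.3938 Y107.4455
G1 X163.9915 Y87.3193
G1 X145.3606 Y79.3366
M5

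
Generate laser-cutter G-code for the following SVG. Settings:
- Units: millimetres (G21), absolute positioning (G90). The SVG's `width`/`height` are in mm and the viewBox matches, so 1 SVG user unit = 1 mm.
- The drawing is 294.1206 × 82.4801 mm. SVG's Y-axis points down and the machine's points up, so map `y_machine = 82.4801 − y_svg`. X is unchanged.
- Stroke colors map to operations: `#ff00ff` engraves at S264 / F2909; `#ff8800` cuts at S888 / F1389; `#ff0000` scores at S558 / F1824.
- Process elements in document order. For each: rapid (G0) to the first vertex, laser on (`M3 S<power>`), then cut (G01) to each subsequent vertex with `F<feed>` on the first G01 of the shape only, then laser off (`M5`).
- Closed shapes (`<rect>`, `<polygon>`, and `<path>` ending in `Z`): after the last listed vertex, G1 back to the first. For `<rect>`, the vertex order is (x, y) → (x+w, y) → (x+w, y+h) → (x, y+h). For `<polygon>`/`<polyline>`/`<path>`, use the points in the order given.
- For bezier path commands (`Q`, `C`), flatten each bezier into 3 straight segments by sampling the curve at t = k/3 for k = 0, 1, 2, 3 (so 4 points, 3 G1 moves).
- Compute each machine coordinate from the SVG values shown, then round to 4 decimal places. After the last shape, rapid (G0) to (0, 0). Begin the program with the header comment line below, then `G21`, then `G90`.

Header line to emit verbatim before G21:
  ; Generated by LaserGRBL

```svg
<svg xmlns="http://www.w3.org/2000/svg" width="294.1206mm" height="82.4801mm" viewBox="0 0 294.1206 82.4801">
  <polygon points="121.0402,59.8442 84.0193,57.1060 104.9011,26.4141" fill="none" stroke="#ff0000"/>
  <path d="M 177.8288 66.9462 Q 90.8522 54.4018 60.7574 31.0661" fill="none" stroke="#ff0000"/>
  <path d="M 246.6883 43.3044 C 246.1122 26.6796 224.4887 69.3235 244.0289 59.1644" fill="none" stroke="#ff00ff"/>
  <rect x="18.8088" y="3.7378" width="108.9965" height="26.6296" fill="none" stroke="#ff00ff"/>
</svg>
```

; Generated by LaserGRBL
G21
G90
G0 X121.0402 Y22.6359
M3 S558
G01 X84.0193 Y25.3741 F1824
G01 X104.9011 Y56.0660
G01 X121.0402 Y22.6359
M5
G0 X177.8288 Y15.5339
M3 S558
G01 X126.1646 Y25.0959 F1824
G01 X87.1408 Y37.0559
G01 X60.7574 Y51.4140
M5
G0 X246.6883 Y39.1757
M3 S264
G01 X241.4005 Y40.1951 F2909
G01 X235.9058 Y26.6068
G01 X244.0289 Y23.3157
M5
G0 X18.8088 Y78.7423
M3 S264
G01 X127.8053 Y78.7423 F2909
G01 X127.8053 Y52.1127
G01 X18.8088 Y52.1127
G01 X18.8088 Y78.7423
M5
G0 X0.0000 Y0.0000

Since the viewBox matches the mm dimensions, user units are millimetres directly. The only transform is the Y-flip y_m = 82.4801 − y_svg.

Shape 1 is a regular polygon drawn with `<polygon>`. Its stroke #ff0000 means score at S558, F1824. After flipping Y the toolpath is (121.0402,22.6359) → (84.0193,25.3741) → (104.9011,56.0660) → (121.0402,22.6359), returning to the start.

Shape 2 is a quadratic bezier drawn with `<path>`. Its stroke #ff0000 means score at S558, F1824. After flipping Y the toolpath is (177.8288,15.5339) → (126.1646,25.0959) → (87.1408,37.0559) → (60.7574,51.4140).

Shape 3 is a cubic bezier drawn with `<path>`. Its stroke #ff00ff means engrave at S264, F2909. After flipping Y the toolpath is (246.6883,39.1757) → (241.4005,40.1951) → (235.9058,26.6068) → (244.0289,23.3157).

Shape 4 is a rectangle drawn with `<rect>`. Its stroke #ff00ff means engrave at S264, F2909. After flipping Y the toolpath is (18.8088,78.7423) → (127.8053,78.7423) → (127.8053,52.1127) → (18.8088,52.1127) → (18.8088,78.7423), returning to the start.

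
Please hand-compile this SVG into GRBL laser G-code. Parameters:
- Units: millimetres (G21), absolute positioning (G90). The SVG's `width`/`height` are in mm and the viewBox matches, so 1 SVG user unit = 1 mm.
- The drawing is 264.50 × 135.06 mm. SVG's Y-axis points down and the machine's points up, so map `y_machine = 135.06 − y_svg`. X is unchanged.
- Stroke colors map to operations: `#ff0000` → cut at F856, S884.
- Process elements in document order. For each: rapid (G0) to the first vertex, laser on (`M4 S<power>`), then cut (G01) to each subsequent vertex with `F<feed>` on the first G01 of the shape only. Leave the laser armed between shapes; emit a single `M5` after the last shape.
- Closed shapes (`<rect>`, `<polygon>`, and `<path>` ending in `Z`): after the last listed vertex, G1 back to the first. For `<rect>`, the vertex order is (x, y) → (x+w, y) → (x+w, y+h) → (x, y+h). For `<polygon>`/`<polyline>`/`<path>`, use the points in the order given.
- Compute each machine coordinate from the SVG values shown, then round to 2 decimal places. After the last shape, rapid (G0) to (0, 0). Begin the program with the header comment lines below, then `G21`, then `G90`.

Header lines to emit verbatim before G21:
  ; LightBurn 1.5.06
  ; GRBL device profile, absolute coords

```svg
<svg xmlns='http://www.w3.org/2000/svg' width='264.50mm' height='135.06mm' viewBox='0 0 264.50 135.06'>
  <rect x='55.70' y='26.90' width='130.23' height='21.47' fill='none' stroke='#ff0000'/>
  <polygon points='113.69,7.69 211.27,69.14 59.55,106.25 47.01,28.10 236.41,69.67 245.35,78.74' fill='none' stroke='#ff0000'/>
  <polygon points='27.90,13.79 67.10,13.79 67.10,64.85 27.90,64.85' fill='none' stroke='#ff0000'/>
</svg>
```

; LightBurn 1.5.06
; GRBL device profile, absolute coords
G21
G90
G0 X55.70 Y108.16
M4 S884
G01 X185.93 Y108.16 F856
G01 X185.93 Y86.69
G01 X55.70 Y86.69
G01 X55.70 Y108.16
G0 X113.69 Y127.37
M4 S884
G01 X211.27 Y65.92 F856
G01 X59.55 Y28.81
G01 X47.01 Y106.96
G01 X236.41 Y65.39
G01 X245.35 Y56.32
G01 X113.69 Y127.37
G0 X27.90 Y121.27
M4 S884
G01 X67.10 Y121.27 F856
G01 X67.10 Y70.21
G01 X27.90 Y70.21
G01 X27.90 Y121.27
M5
G0 X0.00 Y0.00

1 u = 1 mm; y_m = 135.06 − y.

[1] `<rect>` rectangle, #ff0000→cut S884 F856: (55.70,108.16) → (185.93,108.16) → (185.93,86.69) → (55.70,86.69) → (55.70,108.16) (closed)

[2] `<polygon>` closed polygon, #ff0000→cut S884 F856: (113.69,127.37) → (211.27,65.92) → (59.55,28.81) → (47.01,106.96) → (236.41,65.39) → (245.35,56.32) → (113.69,127.37) (closed)

[3] `<polygon>` rectangle, #ff0000→cut S884 F856: (27.90,121.27) → (67.10,121.27) → (67.10,70.21) → (27.90,70.21) → (27.90,121.27) (closed)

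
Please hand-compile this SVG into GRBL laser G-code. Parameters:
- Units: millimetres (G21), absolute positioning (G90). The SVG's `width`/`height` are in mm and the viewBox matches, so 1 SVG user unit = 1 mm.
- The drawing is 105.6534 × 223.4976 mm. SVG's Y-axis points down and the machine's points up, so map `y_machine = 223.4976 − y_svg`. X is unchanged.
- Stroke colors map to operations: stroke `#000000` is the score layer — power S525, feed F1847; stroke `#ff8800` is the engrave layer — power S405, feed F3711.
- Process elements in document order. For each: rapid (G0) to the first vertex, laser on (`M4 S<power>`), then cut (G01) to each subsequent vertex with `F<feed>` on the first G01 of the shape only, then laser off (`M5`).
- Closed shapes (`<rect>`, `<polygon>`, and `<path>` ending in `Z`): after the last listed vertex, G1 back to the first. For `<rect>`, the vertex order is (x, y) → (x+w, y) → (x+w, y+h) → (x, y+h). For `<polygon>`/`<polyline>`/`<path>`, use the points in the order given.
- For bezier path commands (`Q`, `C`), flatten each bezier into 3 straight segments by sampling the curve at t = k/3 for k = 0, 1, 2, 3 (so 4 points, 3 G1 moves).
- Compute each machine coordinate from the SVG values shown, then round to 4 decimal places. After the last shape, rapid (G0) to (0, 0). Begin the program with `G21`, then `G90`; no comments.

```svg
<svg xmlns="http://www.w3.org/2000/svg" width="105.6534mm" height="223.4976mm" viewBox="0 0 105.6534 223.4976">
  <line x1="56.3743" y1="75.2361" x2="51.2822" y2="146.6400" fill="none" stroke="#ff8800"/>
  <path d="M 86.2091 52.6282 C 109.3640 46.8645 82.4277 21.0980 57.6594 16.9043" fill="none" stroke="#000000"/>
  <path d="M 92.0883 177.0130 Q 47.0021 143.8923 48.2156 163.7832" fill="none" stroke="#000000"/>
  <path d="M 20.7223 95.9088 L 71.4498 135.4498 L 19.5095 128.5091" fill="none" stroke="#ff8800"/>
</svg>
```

1 u = 1 mm; y_m = 223.4976 − y.

[1] `<line>` line segment, #ff8800→engrave S405 F3711: (56.3743,148.2615) → (51.2822,76.8576)

[2] `<path>` cubic bezier, #000000→score S525 F1847: (86.2091,170.8694) → (94.6025,181.7609) → (81.2148,196.7485) → (57.6594,206.5933)

[3] `<path>` quadratic bezier, #000000→score S525 F1847: (92.0883,46.4846) → (67.1752,62.6749) → (52.5510,67.0848) → (48.2156,59.7144)

[4] `<path>` open polyline, #ff8800→engrave S405 F3711: (20.7223,127.5888) → (71.4498,88.0478) → (19.5095,94.9885)

G21
G90
G0 X56.3743 Y148.2615
M4 S405
G01 X51.2822 Y76.8576 F3711
M5
G0 X86.2091 Y170.8694
M4 S525
G01 X94.6025 Y181.7609 F1847
G01 X81.2148 Y196.7485
G01 X57.6594 Y206.5933
M5
G0 X92.0883 Y46.4846
M4 S525
G01 X67.1752 Y62.6749 F1847
G01 X52.5510 Y67.0848
G01 X48.2156 Y59.7144
M5
G0 X20.7223 Y127.5888
M4 S405
G01 X71.4498 Y88.0478 F3711
G01 X19.5095 Y94.9885
M5
G0 X0.0000 Y0.0000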